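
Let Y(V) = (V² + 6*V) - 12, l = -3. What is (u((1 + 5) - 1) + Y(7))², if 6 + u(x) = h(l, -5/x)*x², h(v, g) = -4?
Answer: 729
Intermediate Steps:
Y(V) = -12 + V² + 6*V
u(x) = -6 - 4*x²
(u((1 + 5) - 1) + Y(7))² = ((-6 - 4*((1 + 5) - 1)²) + (-12 + 7² + 6*7))² = ((-6 - 4*(6 - 1)²) + (-12 + 49 + 42))² = ((-6 - 4*5²) + 79)² = ((-6 - 4*25) + 79)² = ((-6 - 100) + 79)² = (-106 + 79)² = (-27)² = 729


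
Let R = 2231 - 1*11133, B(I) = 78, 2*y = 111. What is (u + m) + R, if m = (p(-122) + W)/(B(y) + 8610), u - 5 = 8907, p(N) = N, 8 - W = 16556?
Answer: 35105/4344 ≈ 8.0813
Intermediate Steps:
y = 111/2 (y = (1/2)*111 = 111/2 ≈ 55.500)
W = -16548 (W = 8 - 1*16556 = 8 - 16556 = -16548)
R = -8902 (R = 2231 - 11133 = -8902)
u = 8912 (u = 5 + 8907 = 8912)
m = -8335/4344 (m = (-122 - 16548)/(78 + 8610) = -16670/8688 = -16670*1/8688 = -8335/4344 ≈ -1.9187)
(u + m) + R = (8912 - 8335/4344) - 8902 = 38705393/4344 - 8902 = 35105/4344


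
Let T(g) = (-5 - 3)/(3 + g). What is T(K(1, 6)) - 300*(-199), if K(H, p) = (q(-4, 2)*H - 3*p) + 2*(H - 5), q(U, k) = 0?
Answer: 1373108/23 ≈ 59700.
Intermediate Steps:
K(H, p) = -10 - 3*p + 2*H (K(H, p) = (0*H - 3*p) + 2*(H - 5) = (0 - 3*p) + 2*(-5 + H) = -3*p + (-10 + 2*H) = -10 - 3*p + 2*H)
T(g) = -8/(3 + g)
T(K(1, 6)) - 300*(-199) = -8/(3 + (-10 - 3*6 + 2*1)) - 300*(-199) = -8/(3 + (-10 - 18 + 2)) + 59700 = -8/(3 - 26) + 59700 = -8/(-23) + 59700 = -8*(-1/23) + 59700 = 8/23 + 59700 = 1373108/23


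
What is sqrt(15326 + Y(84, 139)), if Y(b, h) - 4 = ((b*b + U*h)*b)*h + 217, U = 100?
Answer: sqrt(244697803) ≈ 15643.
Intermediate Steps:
Y(b, h) = 221 + b*h*(b**2 + 100*h) (Y(b, h) = 4 + (((b*b + 100*h)*b)*h + 217) = 4 + (((b**2 + 100*h)*b)*h + 217) = 4 + ((b*(b**2 + 100*h))*h + 217) = 4 + (b*h*(b**2 + 100*h) + 217) = 4 + (217 + b*h*(b**2 + 100*h)) = 221 + b*h*(b**2 + 100*h))
sqrt(15326 + Y(84, 139)) = sqrt(15326 + (221 + 139*84**3 + 100*84*139**2)) = sqrt(15326 + (221 + 139*592704 + 100*84*19321)) = sqrt(15326 + (221 + 82385856 + 162296400)) = sqrt(15326 + 244682477) = sqrt(244697803)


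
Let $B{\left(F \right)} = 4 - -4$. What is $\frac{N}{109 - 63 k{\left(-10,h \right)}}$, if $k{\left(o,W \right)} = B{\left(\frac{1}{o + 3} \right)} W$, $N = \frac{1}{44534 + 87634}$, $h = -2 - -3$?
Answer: $- \frac{1}{52206360} \approx -1.9155 \cdot 10^{-8}$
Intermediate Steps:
$h = 1$ ($h = -2 + 3 = 1$)
$N = \frac{1}{132168} \approx 7.5661 \cdot 10^{-6}$
$B{\left(F \right)} = 8$ ($B{\left(F \right)} = 4 + 4 = 8$)
$k{\left(o,W \right)} = 8 W$
$\frac{N}{109 - 63 k{\left(-10,h \right)}} = \frac{1}{132168 \left(109 - 63 \cdot 8 \cdot 1\right)} = \frac{1}{132168 \left(109 - 504\right)} = \frac{1}{132168 \left(-395\right)} = \frac{1}{132168} \left(- \frac{1}{395}\right) = - \frac{1}{52206360}$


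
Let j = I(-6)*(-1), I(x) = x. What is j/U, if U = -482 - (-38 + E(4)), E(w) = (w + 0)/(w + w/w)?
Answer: -15/1112 ≈ -0.013489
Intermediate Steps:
E(w) = w/(1 + w) (E(w) = w/(w + 1) = w/(1 + w))
j = 6 (j = -6*(-1) = 6)
U = -2224/5 (U = -482 - (-38 + 4/(1 + 4)) = -482 - (-38 + 4/5) = -482 - (-38 + 4*(⅕)) = -482 - (-38 + ⅘) = -482 - 1*(-186/5) = -482 + 186/5 = -2224/5 ≈ -444.80)
j/U = 6/(-2224/5) = 6*(-5/2224) = -15/1112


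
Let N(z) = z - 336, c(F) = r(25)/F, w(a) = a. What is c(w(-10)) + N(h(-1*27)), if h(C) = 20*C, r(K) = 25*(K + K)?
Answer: -1001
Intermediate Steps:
r(K) = 50*K (r(K) = 25*(2*K) = 50*K)
c(F) = 1250/F (c(F) = (50*25)/F = 1250/F)
N(z) = -336 + z
c(w(-10)) + N(h(-1*27)) = 1250/(-10) + (-336 + 20*(-1*27)) = 1250*(-1/10) + (-336 + 20*(-27)) = -125 + (-336 - 540) = -125 - 876 = -1001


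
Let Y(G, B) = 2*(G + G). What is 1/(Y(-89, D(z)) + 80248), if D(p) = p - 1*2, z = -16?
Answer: 1/79892 ≈ 1.2517e-5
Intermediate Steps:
D(p) = -2 + p (D(p) = p - 2 = -2 + p)
Y(G, B) = 4*G (Y(G, B) = 2*(2*G) = 4*G)
1/(Y(-89, D(z)) + 80248) = 1/(4*(-89) + 80248) = 1/(-356 + 80248) = 1/79892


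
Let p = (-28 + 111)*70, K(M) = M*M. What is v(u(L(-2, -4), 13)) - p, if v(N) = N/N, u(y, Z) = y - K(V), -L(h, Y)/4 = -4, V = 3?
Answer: -5809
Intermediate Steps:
L(h, Y) = 16 (L(h, Y) = -4*(-4) = 16)
K(M) = M²
u(y, Z) = -9 + y (u(y, Z) = y - 1*3² = y - 1*9 = y - 9 = -9 + y)
v(N) = 1
p = 5810 (p = 83*70 = 5810)
v(u(L(-2, -4), 13)) - p = 1 - 1*5810 = 1 - 5810 = -5809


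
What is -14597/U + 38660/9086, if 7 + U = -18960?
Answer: 432946281/86167081 ≈ 5.0245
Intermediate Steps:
U = -18967 (U = -7 - 18960 = -18967)
-14597/U + 38660/9086 = -14597/(-18967) + 38660/9086 = -14597*(-1/18967) + 38660*(1/9086) = 14597/18967 + 19330/4543 = 432946281/86167081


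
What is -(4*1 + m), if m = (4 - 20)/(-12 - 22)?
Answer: -76/17 ≈ -4.4706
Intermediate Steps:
m = 8/17 (m = -16/(-34) = -16*(-1/34) = 8/17 ≈ 0.47059)
-(4*1 + m) = -(4*1 + 8/17) = -(4 + 8/17) = -1*76/17 = -76/17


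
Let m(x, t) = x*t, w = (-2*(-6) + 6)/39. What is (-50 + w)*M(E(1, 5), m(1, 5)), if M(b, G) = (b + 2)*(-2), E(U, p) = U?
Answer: 3864/13 ≈ 297.23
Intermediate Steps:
w = 6/13 (w = (12 + 6)*(1/39) = 18*(1/39) = 6/13 ≈ 0.46154)
m(x, t) = t*x
M(b, G) = -4 - 2*b (M(b, G) = (2 + b)*(-2) = -4 - 2*b)
(-50 + w)*M(E(1, 5), m(1, 5)) = (-50 + 6/13)*(-4 - 2*1) = -644*(-4 - 2)/13 = -644/13*(-6) = 3864/13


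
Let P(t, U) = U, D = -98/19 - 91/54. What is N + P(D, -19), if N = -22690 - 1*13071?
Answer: -35780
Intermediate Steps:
D = -7021/1026 (D = -98*1/19 - 91*1/54 = -98/19 - 91/54 = -7021/1026 ≈ -6.8431)
N = -35761 (N = -22690 - 13071 = -35761)
N + P(D, -19) = -35761 - 19 = -35780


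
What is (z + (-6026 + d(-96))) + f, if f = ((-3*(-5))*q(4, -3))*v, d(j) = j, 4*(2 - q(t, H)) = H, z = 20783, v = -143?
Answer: 35049/4 ≈ 8762.3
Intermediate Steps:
q(t, H) = 2 - H/4
f = -23595/4 (f = ((-3*(-5))*(2 - ¼*(-3)))*(-143) = (15*(2 + ¾))*(-143) = (15*(11/4))*(-143) = (165/4)*(-143) = -23595/4 ≈ -5898.8)
(z + (-6026 + d(-96))) + f = (20783 + (-6026 - 96)) - 23595/4 = (20783 - 6122) - 23595/4 = 14661 - 23595/4 = 35049/4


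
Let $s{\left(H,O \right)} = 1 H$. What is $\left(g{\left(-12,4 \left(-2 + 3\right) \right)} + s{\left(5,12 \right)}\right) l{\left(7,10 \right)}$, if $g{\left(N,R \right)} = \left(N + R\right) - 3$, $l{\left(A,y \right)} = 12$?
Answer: $-72$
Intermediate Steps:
$s{\left(H,O \right)} = H$
$g{\left(N,R \right)} = -3 + N + R$
$\left(g{\left(-12,4 \left(-2 + 3\right) \right)} + s{\left(5,12 \right)}\right) l{\left(7,10 \right)} = \left(\left(-3 - 12 + 4 \left(-2 + 3\right)\right) + 5\right) 12 = \left(\left(-3 - 12 + 4 \cdot 1\right) + 5\right) 12 = \left(\left(-3 - 12 + 4\right) + 5\right) 12 = \left(-11 + 5\right) 12 = \left(-6\right) 12 = -72$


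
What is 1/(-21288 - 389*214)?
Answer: -1/104534 ≈ -9.5663e-6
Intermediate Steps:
1/(-21288 - 389*214) = 1/(-21288 - 83246) = 1/(-104534) = -1/104534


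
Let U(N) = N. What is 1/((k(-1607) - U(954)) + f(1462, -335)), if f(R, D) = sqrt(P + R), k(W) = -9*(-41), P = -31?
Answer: -65/37866 - sqrt(159)/113598 ≈ -0.0018276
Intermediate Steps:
k(W) = 369
f(R, D) = sqrt(-31 + R)
1/((k(-1607) - U(954)) + f(1462, -335)) = 1/((369 - 1*954) + sqrt(-31 + 1462)) = 1/((369 - 954) + sqrt(1431)) = 1/(-585 + 3*sqrt(159))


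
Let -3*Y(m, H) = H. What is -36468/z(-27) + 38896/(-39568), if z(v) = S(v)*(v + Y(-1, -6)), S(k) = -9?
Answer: -10081371/61825 ≈ -163.06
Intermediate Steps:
Y(m, H) = -H/3
z(v) = -18 - 9*v (z(v) = -9*(v - ⅓*(-6)) = -9*(v + 2) = -9*(2 + v) = -18 - 9*v)
-36468/z(-27) + 38896/(-39568) = -36468/(-18 - 9*(-27)) + 38896/(-39568) = -36468/(-18 + 243) + 38896*(-1/39568) = -36468/225 - 2431/2473 = -36468*1/225 - 2431/2473 = -4052/25 - 2431/2473 = -10081371/61825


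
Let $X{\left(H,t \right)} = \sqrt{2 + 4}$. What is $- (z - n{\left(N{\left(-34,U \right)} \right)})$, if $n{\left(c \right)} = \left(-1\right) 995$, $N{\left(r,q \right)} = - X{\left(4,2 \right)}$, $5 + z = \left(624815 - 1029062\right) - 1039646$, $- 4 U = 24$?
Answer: $1442903$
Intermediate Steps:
$U = -6$ ($U = \left(- \frac{1}{4}\right) 24 = -6$)
$X{\left(H,t \right)} = \sqrt{6}$
$z = -1443898$ ($z = -5 + \left(\left(624815 - 1029062\right) - 1039646\right) = -5 - 1443893 = -1443898$)
$N{\left(r,q \right)} = - \sqrt{6}$
$n{\left(c \right)} = -995$
$- (z - n{\left(N{\left(-34,U \right)} \right)}) = - (-1443898 - -995) = - (-1443898 + 995) = \left(-1\right) \left(-1442903\right) = 1442903$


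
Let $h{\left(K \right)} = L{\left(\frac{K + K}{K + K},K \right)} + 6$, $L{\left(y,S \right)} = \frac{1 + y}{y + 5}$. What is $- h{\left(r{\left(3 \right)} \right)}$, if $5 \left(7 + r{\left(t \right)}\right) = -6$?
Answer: $- \frac{19}{3} \approx -6.3333$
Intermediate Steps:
$L{\left(y,S \right)} = \frac{1 + y}{5 + y}$
$r{\left(t \right)} = - \frac{41}{5}$ ($r{\left(t \right)} = -7 + \frac{1}{5} \left(-6\right) = -7 - \frac{6}{5} = - \frac{41}{5}$)
$h{\left(K \right)} = \frac{19}{3}$ ($h{\left(K \right)} = \frac{1 + \frac{K + K}{K + K}}{5 + \frac{K + K}{K + K}} + 6 = \frac{1 + \frac{2 K}{2 K}}{5 + \frac{2 K}{2 K}} + 6 = \frac{1 + 2 K \frac{1}{2 K}}{5 + 2 K \frac{1}{2 K}} + 6 = \frac{1 + 1}{5 + 1} + 6 = \frac{1}{6} \cdot 2 + 6 = \frac{1}{3} + 6 = \frac{19}{3}$)
$- h{\left(r{\left(3 \right)} \right)} = \left(-1\right) \frac{19}{3} = - \frac{19}{3}$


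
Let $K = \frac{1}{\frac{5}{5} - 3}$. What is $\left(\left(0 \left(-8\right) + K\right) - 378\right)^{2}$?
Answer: $\frac{573049}{4} \approx 1.4326 \cdot 10^{5}$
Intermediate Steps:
$K = - \frac{1}{2}$ ($K = \frac{1}{5 \cdot \frac{1}{5} - 3} = \frac{1}{1 - 3} = \frac{1}{-2} = - \frac{1}{2} \approx -0.5$)
$\left(\left(0 \left(-8\right) + K\right) - 378\right)^{2} = \left(\left(0 \left(-8\right) - \frac{1}{2}\right) - 378\right)^{2} = \left(\left(0 - \frac{1}{2}\right) - 378\right)^{2} = \left(- \frac{1}{2} - 378\right)^{2} = \left(- \frac{757}{2}\right)^{2} = \frac{573049}{4}$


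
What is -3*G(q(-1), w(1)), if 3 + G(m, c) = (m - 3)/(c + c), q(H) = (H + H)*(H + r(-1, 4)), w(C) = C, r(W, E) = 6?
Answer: 57/2 ≈ 28.500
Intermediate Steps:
q(H) = 2*H*(6 + H) (q(H) = (H + H)*(H + 6) = (2*H)*(6 + H) = 2*H*(6 + H))
G(m, c) = -3 + (-3 + m)/(2*c) (G(m, c) = -3 + (m - 3)/(c + c) = -3 + (-3 + m)/((2*c)) = -3 + (-3 + m)*(1/(2*c)) = -3 + (-3 + m)/(2*c))
-3*G(q(-1), w(1)) = -3*(-3 + 2*(-1)*(6 - 1) - 6*1)/(2*1) = -3*(-3 + 2*(-1)*5 - 6)/2 = -3*(-3 - 10 - 6)/2 = -3*(-19)/2 = -3*(-19/2) = 57/2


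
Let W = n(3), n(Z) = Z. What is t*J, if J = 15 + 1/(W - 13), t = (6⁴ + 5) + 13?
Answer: 97893/5 ≈ 19579.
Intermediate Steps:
W = 3
t = 1314 (t = (1296 + 5) + 13 = 1301 + 13 = 1314)
J = 149/10 (J = 15 + 1/(3 - 13) = 15 + 1/(-10) = 15 - ⅒ = 149/10 ≈ 14.900)
t*J = 1314*(149/10) = 97893/5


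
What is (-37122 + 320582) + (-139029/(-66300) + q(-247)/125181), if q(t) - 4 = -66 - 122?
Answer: 784197915542683/2766500100 ≈ 2.8346e+5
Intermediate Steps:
q(t) = -184 (q(t) = 4 + (-66 - 122) = 4 - 188 = -184)
(-37122 + 320582) + (-139029/(-66300) + q(-247)/125181) = (-37122 + 320582) + (-139029/(-66300) - 184/125181) = 283460 + (-139029*(-1/66300) - 184*1/125181) = 283460 + (46343/22100 - 184/125181) = 283460 + 5797196683/2766500100 = 784197915542683/2766500100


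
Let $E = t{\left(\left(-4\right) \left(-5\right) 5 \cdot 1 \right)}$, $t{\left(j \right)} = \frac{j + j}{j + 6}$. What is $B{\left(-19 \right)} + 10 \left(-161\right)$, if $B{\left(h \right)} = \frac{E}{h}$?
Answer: $- \frac{1621370}{1007} \approx -1610.1$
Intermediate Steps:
$t{\left(j \right)} = \frac{2 j}{6 + j}$
$E = \frac{100}{53}$ ($E = \frac{2 \left(-4\right) \left(-5\right) 5 \cdot 1}{6 + \left(-4\right) \left(-5\right) 5 \cdot 1} = \frac{2 \cdot 20 \cdot 5}{6 + 20 \cdot 5} = 2 \cdot 100 \frac{1}{6 + 100} = 2 \cdot 100 \cdot \frac{1}{106} = \frac{100}{53} \approx 1.8868$)
$B{\left(h \right)} = \frac{100}{53 h}$
$B{\left(-19 \right)} + 10 \left(-161\right) = \frac{100}{53 \left(-19\right)} + 10 \left(-161\right) = \frac{100}{53} \left(- \frac{1}{19}\right) - 1610 = - \frac{100}{1007} - 1610 = - \frac{1621370}{1007}$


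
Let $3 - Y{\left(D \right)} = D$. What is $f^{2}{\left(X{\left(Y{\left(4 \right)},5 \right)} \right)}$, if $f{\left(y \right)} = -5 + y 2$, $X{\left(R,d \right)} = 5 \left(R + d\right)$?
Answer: $1225$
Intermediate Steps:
$Y{\left(D \right)} = 3 - D$
$X{\left(R,d \right)} = 5 R + 5 d$
$f{\left(y \right)} = -5 + 2 y$
$f^{2}{\left(X{\left(Y{\left(4 \right)},5 \right)} \right)} = \left(-5 + 2 \left(5 \left(3 - 4\right) + 5 \cdot 5\right)\right)^{2} = \left(-5 + 2 \left(5 \left(3 - 4\right) + 25\right)\right)^{2} = \left(-5 + 2 \left(5 \left(-1\right) + 25\right)\right)^{2} = \left(-5 + 2 \left(-5 + 25\right)\right)^{2} = \left(-5 + 2 \cdot 20\right)^{2} = \left(-5 + 40\right)^{2} = 35^{2} = 1225$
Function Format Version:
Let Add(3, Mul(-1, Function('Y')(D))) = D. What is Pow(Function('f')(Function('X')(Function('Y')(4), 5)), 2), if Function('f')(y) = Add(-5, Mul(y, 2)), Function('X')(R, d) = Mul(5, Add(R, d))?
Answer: 1225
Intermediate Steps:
Function('Y')(D) = Add(3, Mul(-1, D))
Function('X')(R, d) = Add(Mul(5, R), Mul(5, d))
Function('f')(y) = Add(-5, Mul(2, y))
Pow(Function('f')(Function('X')(Function('Y')(4), 5)), 2) = Pow(Add(-5, Mul(2, Add(Mul(5, Add(3, Mul(-1, 4))), Mul(5, 5)))), 2) = Pow(Add(-5, Mul(2, Add(Mul(5, Add(3, -4)), 25))), 2) = Pow(Add(-5, Mul(2, Add(Mul(5, -1), 25))), 2) = Pow(Add(-5, Mul(2, Add(-5, 25))), 2) = Pow(Add(-5, Mul(2, 20)), 2) = Pow(Add(-5, 40), 2) = Pow(35, 2) = 1225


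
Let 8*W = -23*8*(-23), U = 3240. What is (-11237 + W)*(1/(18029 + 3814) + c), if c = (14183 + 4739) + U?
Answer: -5183577543436/21843 ≈ -2.3731e+8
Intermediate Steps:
W = 529 (W = (-23*8*(-23))/8 = (-184*(-23))/8 = (⅛)*4232 = 529)
c = 22162 (c = (14183 + 4739) + 3240 = 18922 + 3240 = 22162)
(-11237 + W)*(1/(18029 + 3814) + c) = (-11237 + 529)*(1/(18029 + 3814) + 22162) = -10708*(1/21843 + 22162) = -10708*484084567/21843 = -5183577543436/21843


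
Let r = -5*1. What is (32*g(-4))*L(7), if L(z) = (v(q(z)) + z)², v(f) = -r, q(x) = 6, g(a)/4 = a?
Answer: -73728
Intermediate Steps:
r = -5
g(a) = 4*a
v(f) = 5 (v(f) = -1*(-5) = 5)
L(z) = (5 + z)²
(32*g(-4))*L(7) = (32*(4*(-4)))*(5 + 7)² = (32*(-16))*12² = -512*144 = -73728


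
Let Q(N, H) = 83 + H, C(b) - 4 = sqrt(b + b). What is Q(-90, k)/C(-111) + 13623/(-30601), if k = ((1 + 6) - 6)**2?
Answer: 502833/520217 - 6*I*sqrt(222)/17 ≈ 0.96658 - 5.2587*I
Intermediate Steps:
C(b) = 4 + sqrt(2)*sqrt(b) (C(b) = 4 + sqrt(b + b) = 4 + sqrt(2*b) = 4 + sqrt(2)*sqrt(b))
k = 1 (k = (7 - 6)**2 = 1**2 = 1)
Q(-90, k)/C(-111) + 13623/(-30601) = (83 + 1)/(4 + sqrt(2)*sqrt(-111)) + 13623/(-30601) = 84/(4 + sqrt(2)*(I*sqrt(111))) + 13623*(-1/30601) = 84/(4 + I*sqrt(222)) - 13623/30601 = -13623/30601 + 84/(4 + I*sqrt(222))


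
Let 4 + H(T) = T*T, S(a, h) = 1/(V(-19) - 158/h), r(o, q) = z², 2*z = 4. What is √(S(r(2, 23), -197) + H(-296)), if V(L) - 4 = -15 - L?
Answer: √911516430/102 ≈ 295.99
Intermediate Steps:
z = 2 (z = (½)*4 = 2)
V(L) = -11 - L (V(L) = 4 + (-15 - L) = -11 - L)
r(o, q) = 4 (r(o, q) = 2² = 4)
S(a, h) = 1/(8 - 158/h) (S(a, h) = 1/((-11 - 1*(-19)) - 158/h) = 1/((-11 + 19) - 158/h) = 1/(8 - 158/h))
H(T) = -4 + T² (H(T) = -4 + T*T = -4 + T²)
√(S(r(2, 23), -197) + H(-296)) = √((½)*(-197)/(-79 + 4*(-197)) + (-4 + (-296)²)) = √((½)*(-197)/(-79 - 788) + (-4 + 87616)) = √((½)*(-197)/(-867) + 87612) = √((½)*(-197)*(-1/867) + 87612) = √(197/1734 + 87612) = √(151919405/1734) = √911516430/102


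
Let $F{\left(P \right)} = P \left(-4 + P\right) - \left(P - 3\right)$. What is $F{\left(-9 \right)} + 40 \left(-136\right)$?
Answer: $-5311$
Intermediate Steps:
$F{\left(P \right)} = 3 - P + P \left(-4 + P\right)$ ($F{\left(P \right)} = P \left(-4 + P\right) - \left(P - 3\right) = P \left(-4 + P\right) - \left(-3 + P\right) = 3 - P + P \left(-4 + P\right)$)
$F{\left(-9 \right)} + 40 \left(-136\right) = \left(3 + \left(-9\right)^{2} - -45\right) + 40 \left(-136\right) = \left(3 + 81 + 45\right) - 5440 = 129 - 5440 = -5311$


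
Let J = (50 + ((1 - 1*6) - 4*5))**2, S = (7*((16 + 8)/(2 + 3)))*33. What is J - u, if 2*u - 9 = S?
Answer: 661/10 ≈ 66.100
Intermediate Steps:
S = 5544/5 (S = (7*(24/5))*33 = (168/5)*33 = 5544/5 ≈ 1108.8)
J = 625 (J = (50 + ((1 - 6) - 20))**2 = (50 + (-5 - 20))**2 = (50 - 25)**2 = 25**2 = 625)
u = 5589/10 (u = 9/2 + (1/2)*(5544/5) = 9/2 + 2772/5 = 5589/10 ≈ 558.90)
J - u = 625 - 1*5589/10 = 625 - 5589/10 = 661/10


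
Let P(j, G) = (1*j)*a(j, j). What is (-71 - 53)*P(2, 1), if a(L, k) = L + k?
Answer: -992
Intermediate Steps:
P(j, G) = 2*j² (P(j, G) = (1*j)*(j + j) = j*(2*j) = 2*j²)
(-71 - 53)*P(2, 1) = (-71 - 53)*(2*2²) = -248*4 = -124*8 = -992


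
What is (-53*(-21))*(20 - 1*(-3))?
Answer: 25599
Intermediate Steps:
(-53*(-21))*(20 - 1*(-3)) = 1113*(20 + 3) = 1113*23 = 25599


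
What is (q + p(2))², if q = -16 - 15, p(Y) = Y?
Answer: 841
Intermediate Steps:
q = -31
(q + p(2))² = (-31 + 2)² = (-29)² = 841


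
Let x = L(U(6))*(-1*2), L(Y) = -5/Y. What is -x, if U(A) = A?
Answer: -5/3 ≈ -1.6667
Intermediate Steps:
x = 5/3 (x = (-5/6)*(-1*2) = -5*1/6*(-2) = -5/6*(-2) = 5/3 ≈ 1.6667)
-x = -1*5/3 = -5/3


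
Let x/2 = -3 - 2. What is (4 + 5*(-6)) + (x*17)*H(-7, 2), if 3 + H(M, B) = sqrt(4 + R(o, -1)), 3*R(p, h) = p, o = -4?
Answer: 484 - 340*sqrt(6)/3 ≈ 206.39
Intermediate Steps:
R(p, h) = p/3
x = -10 (x = 2*(-3 - 2) = 2*(-5) = -10)
H(M, B) = -3 + 2*sqrt(6)/3 (H(M, B) = -3 + sqrt(4 + (1/3)*(-4)) = -3 + sqrt(4 - 4/3) = -3 + sqrt(8/3) = -3 + 2*sqrt(6)/3)
(4 + 5*(-6)) + (x*17)*H(-7, 2) = (4 + 5*(-6)) + (-10*17)*(-3 + 2*sqrt(6)/3) = (4 - 30) - 170*(-3 + 2*sqrt(6)/3) = -26 + (510 - 340*sqrt(6)/3) = 484 - 340*sqrt(6)/3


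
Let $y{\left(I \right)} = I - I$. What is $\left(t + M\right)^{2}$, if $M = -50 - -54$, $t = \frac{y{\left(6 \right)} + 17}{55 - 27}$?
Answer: $\frac{16641}{784} \approx 21.226$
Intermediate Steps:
$y{\left(I \right)} = 0$
$t = \frac{17}{28}$ ($t = \frac{0 + 17}{55 - 27} = \frac{17}{28} \approx 0.60714$)
$M = 4$ ($M = -50 + 54 = 4$)
$\left(t + M\right)^{2} = \left(\frac{17}{28} + 4\right)^{2} = \left(\frac{129}{28}\right)^{2} = \frac{16641}{784}$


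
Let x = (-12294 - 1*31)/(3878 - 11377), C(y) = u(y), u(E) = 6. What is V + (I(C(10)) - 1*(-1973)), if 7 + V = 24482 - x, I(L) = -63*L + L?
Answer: 195531599/7499 ≈ 26074.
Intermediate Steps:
C(y) = 6
x = 12325/7499 (x = (-12294 - 31)/(-7499) = -12325*(-1/7499) = 12325/7499 ≈ 1.6436)
I(L) = -62*L
V = 183525700/7499 (V = -7 + (24482 - 1*12325/7499) = -7 + (24482 - 12325/7499) = -7 + 183578193/7499 = 183525700/7499 ≈ 24473.)
V + (I(C(10)) - 1*(-1973)) = 183525700/7499 + (-62*6 - 1*(-1973)) = 183525700/7499 + (-372 + 1973) = 183525700/7499 + 1601 = 195531599/7499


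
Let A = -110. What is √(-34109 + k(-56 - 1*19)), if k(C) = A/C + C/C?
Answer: I*√7673970/15 ≈ 184.68*I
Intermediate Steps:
k(C) = 1 - 110/C (k(C) = -110/C + C/C = -110/C + 1 = 1 - 110/C)
√(-34109 + k(-56 - 1*19)) = √(-34109 + (-110 + (-56 - 1*19))/(-56 - 1*19)) = √(-34109 + (-110 + (-56 - 19))/(-56 - 19)) = √(-34109 + (-110 - 75)/(-75)) = √(-34109 - 1/75*(-185)) = √(-34109 + 37/15) = √(-511598/15) = I*√7673970/15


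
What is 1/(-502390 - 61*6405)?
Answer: -1/893095 ≈ -1.1197e-6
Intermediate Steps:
1/(-502390 - 61*6405) = 1/(-502390 - 390705) = 1/(-893095) = -1/893095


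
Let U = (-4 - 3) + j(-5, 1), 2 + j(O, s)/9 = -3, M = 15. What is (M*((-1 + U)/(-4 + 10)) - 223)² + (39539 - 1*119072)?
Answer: 187389/4 ≈ 46847.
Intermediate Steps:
j(O, s) = -45 (j(O, s) = -18 + 9*(-3) = -18 - 27 = -45)
U = -52 (U = (-4 - 3) - 45 = -7 - 45 = -52)
(M*((-1 + U)/(-4 + 10)) - 223)² + (39539 - 1*119072) = (15*((-1 - 52)/(-4 + 10)) - 223)² + (39539 - 1*119072) = (15*(-53/6) - 223)² + (39539 - 119072) = (15*(-53*⅙) - 223)² - 79533 = (15*(-53/6) - 223)² - 79533 = (-265/2 - 223)² - 79533 = (-711/2)² - 79533 = 505521/4 - 79533 = 187389/4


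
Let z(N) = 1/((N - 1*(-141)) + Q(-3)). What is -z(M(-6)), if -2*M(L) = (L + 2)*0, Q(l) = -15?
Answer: -1/126 ≈ -0.0079365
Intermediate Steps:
M(L) = 0 (M(L) = -(L + 2)*0/2 = -(2 + L)*0/2 = -½*0 = 0)
z(N) = 1/(126 + N) (z(N) = 1/((N - 1*(-141)) - 15) = 1/((N + 141) - 15) = 1/((141 + N) - 15) = 1/(126 + N))
-z(M(-6)) = -1/(126 + 0) = -1/126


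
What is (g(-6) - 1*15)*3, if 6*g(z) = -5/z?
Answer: -535/12 ≈ -44.583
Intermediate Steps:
g(z) = -5/(6*z) (g(z) = (-5/z)/6 = -5/(6*z))
(g(-6) - 1*15)*3 = (-⅚/(-6) - 1*15)*3 = (-⅚*(-⅙) - 15)*3 = (5/36 - 15)*3 = -535/36*3 = -535/12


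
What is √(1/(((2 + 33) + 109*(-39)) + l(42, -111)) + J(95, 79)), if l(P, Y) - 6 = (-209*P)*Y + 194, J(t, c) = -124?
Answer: I*√116753885053194/970342 ≈ 11.136*I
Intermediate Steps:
l(P, Y) = 200 - 209*P*Y (l(P, Y) = 6 + ((-209*P)*Y + 194) = 6 + (-209*P*Y + 194) = 6 + (194 - 209*P*Y) = 200 - 209*P*Y)
√(1/(((2 + 33) + 109*(-39)) + l(42, -111)) + J(95, 79)) = √(1/(((2 + 33) + 109*(-39)) + (200 - 209*42*(-111))) - 124) = √(1/((35 - 4251) + (200 + 974358)) - 124) = √(1/(-4216 + 974558) - 124) = √(1/970342 - 124) = √(-120322407/970342) = I*√116753885053194/970342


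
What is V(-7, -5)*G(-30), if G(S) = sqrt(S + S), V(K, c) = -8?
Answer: -16*I*sqrt(15) ≈ -61.968*I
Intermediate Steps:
G(S) = sqrt(2)*sqrt(S) (G(S) = sqrt(2*S) = sqrt(2)*sqrt(S))
V(-7, -5)*G(-30) = -8*sqrt(2)*sqrt(-30) = -8*sqrt(2)*I*sqrt(30) = -16*I*sqrt(15)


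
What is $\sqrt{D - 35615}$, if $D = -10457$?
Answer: $2 i \sqrt{11518} \approx 214.64 i$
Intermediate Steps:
$\sqrt{D - 35615} = \sqrt{-10457 - 35615} = \sqrt{-46072} = 2 i \sqrt{11518}$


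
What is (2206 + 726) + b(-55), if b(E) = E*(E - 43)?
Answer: 8322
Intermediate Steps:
b(E) = E*(-43 + E)
(2206 + 726) + b(-55) = (2206 + 726) - 55*(-43 - 55) = 2932 - 55*(-98) = 2932 + 5390 = 8322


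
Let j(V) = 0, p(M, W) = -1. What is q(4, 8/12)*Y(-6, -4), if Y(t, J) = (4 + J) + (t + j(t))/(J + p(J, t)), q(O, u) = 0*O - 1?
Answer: -6/5 ≈ -1.2000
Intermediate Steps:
q(O, u) = -1 (q(O, u) = 0 - 1 = -1)
Y(t, J) = 4 + J + t/(-1 + J) (Y(t, J) = (4 + J) + (t + 0)/(J - 1) = (4 + J) + t/(-1 + J) = 4 + J + t/(-1 + J))
q(4, 8/12)*Y(-6, -4) = -(-4 - 6 + (-4)**2 + 3*(-4))/(-1 - 4) = -(-4 - 6 + 16 - 12)/(-5) = -(-1)*(-6)/5 = -1*6/5 = -6/5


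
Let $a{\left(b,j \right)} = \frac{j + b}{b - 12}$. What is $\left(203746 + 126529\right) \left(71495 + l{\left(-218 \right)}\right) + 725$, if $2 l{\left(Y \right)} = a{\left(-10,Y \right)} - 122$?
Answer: $23594576500$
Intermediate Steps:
$a{\left(b,j \right)} = \frac{b + j}{-12 + b}$
$l{\left(Y \right)} = - \frac{1337}{22} - \frac{Y}{44}$ ($l{\left(Y \right)} = \frac{\frac{-10 + Y}{-12 - 10} - 122}{2} = \frac{\frac{-10 + Y}{-22} - 122}{2} = \frac{- \frac{-10 + Y}{22} - 122}{2} = \frac{\left(\frac{5}{11} - \frac{Y}{22}\right) - 122}{2} = \frac{- \frac{1337}{11} - \frac{Y}{22}}{2} = - \frac{1337}{22} - \frac{Y}{44}$)
$\left(203746 + 126529\right) \left(71495 + l{\left(-218 \right)}\right) + 725 = \left(203746 + 126529\right) \left(71495 - \frac{614}{11}\right) + 725 = 330275 \left(71495 + \left(- \frac{1337}{22} + \frac{109}{22}\right)\right) + 725 = 330275 \left(71495 - \frac{614}{11}\right) + 725 = 330275 \cdot \frac{785831}{11} + 725 = 23594575775 + 725 = 23594576500$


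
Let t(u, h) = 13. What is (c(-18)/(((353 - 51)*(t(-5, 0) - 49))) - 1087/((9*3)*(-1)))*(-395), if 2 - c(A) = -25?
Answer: -518640925/32616 ≈ -15901.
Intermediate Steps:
c(A) = 27 (c(A) = 2 - 1*(-25) = 2 + 25 = 27)
(c(-18)/(((353 - 51)*(t(-5, 0) - 49))) - 1087/((9*3)*(-1)))*(-395) = (27/(((353 - 51)*(13 - 49))) - 1087/((9*3)*(-1)))*(-395) = (27/((302*(-36))) - 1087/(27*(-1)))*(-395) = (27/(-10872) - 1087/(-27))*(-395) = (27*(-1/10872) - 1087*(-1/27))*(-395) = (-3/1208 + 1087/27)*(-395) = (1313015/32616)*(-395) = -518640925/32616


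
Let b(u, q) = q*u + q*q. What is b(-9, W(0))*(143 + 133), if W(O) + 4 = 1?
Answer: 9936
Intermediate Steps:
W(O) = -3 (W(O) = -4 + 1 = -3)
b(u, q) = q² + q*u (b(u, q) = q*u + q² = q² + q*u)
b(-9, W(0))*(143 + 133) = (-3*(-3 - 9))*(143 + 133) = -3*(-12)*276 = 36*276 = 9936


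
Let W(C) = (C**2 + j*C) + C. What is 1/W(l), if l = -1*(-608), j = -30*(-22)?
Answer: 1/771552 ≈ 1.2961e-6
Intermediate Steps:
j = 660
l = 608
W(C) = C**2 + 661*C (W(C) = (C**2 + 660*C) + C = C**2 + 661*C)
1/W(l) = 1/(608*(661 + 608)) = 1/(608*1269) = 1/771552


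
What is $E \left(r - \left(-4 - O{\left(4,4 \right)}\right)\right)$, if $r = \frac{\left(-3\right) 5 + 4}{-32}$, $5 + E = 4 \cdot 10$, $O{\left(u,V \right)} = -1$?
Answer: $\frac{3745}{32} \approx 117.03$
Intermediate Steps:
$E = 35$ ($E = -5 + 4 \cdot 10 = -5 + 40 = 35$)
$r = \frac{11}{32}$ ($r = \left(-15 + 4\right) \left(- \frac{1}{32}\right) = \left(-11\right) \left(- \frac{1}{32}\right) = \frac{11}{32} \approx 0.34375$)
$E \left(r - \left(-4 - O{\left(4,4 \right)}\right)\right) = 35 \left(\frac{11}{32} + \left(\left(7 - 1\right) - 3\right)\right) = 35 \left(\frac{11}{32} + \left(6 - 3\right)\right) = 35 \left(\frac{11}{32} + 3\right) = 35 \cdot \frac{107}{32} = \frac{3745}{32}$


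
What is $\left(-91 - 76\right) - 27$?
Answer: $-194$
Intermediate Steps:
$\left(-91 - 76\right) - 27 = -167 - 27 = -194$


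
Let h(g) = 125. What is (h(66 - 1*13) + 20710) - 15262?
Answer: 5573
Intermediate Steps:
(h(66 - 1*13) + 20710) - 15262 = (125 + 20710) - 15262 = 20835 - 15262 = 5573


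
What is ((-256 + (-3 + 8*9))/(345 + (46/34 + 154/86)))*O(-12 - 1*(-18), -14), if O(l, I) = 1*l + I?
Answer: 1093576/254493 ≈ 4.2971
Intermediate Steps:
O(l, I) = I + l (O(l, I) = l + I = I + l)
((-256 + (-3 + 8*9))/(345 + (46/34 + 154/86)))*O(-12 - 1*(-18), -14) = ((-256 + (-3 + 8*9))/(345 + (46/34 + 154/86)))*(-14 + (-12 - 1*(-18))) = ((-256 + (-3 + 72))/(345 + (46*(1/34) + 154*(1/86))))*(-14 + (-12 + 18)) = ((-256 + 69)/(345 + (23/17 + 77/43)))*(-14 + 6) = -187/(345 + 2298/731)*(-8) = -187/254493/731*(-8) = -187*731/254493*(-8) = -136697/254493*(-8) = 1093576/254493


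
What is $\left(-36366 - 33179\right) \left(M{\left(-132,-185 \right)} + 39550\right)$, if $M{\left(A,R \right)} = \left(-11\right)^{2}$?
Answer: $-2758919695$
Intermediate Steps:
$M{\left(A,R \right)} = 121$
$\left(-36366 - 33179\right) \left(M{\left(-132,-185 \right)} + 39550\right) = \left(-36366 - 33179\right) \left(121 + 39550\right) = \left(-69545\right) 39671 = -2758919695$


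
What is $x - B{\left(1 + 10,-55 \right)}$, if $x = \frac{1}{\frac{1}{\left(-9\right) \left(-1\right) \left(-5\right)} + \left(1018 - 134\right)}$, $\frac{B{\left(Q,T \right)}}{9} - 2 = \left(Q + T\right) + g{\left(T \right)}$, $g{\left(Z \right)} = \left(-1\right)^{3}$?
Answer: $\frac{15394518}{39779} \approx 387.0$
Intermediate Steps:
$g{\left(Z \right)} = -1$
$B{\left(Q,T \right)} = 9 + 9 Q + 9 T$ ($B{\left(Q,T \right)} = 18 + 9 \left(\left(Q + T\right) - 1\right) = 18 + 9 \left(-1 + Q + T\right) = 18 + \left(-9 + 9 Q + 9 T\right) = 9 + 9 Q + 9 T$)
$x = \frac{45}{39779}$ ($x = \frac{1}{\frac{1}{9 \left(-5\right)} + 884} = \frac{1}{\frac{1}{-45} + 884} = \frac{1}{- \frac{1}{45} + 884} = \frac{1}{\frac{39779}{45}} = \frac{45}{39779} \approx 0.0011312$)
$x - B{\left(1 + 10,-55 \right)} = \frac{45}{39779} - \left(9 + 9 \left(1 + 10\right) + 9 \left(-55\right)\right) = \frac{45}{39779} - \left(9 + 9 \cdot 11 - 495\right) = \frac{45}{39779} - \left(9 + 99 - 495\right) = \frac{45}{39779} - -387 = \frac{45}{39779} + 387 = \frac{15394518}{39779}$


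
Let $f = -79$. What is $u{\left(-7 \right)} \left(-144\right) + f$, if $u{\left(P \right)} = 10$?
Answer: $-1519$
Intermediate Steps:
$u{\left(-7 \right)} \left(-144\right) + f = 10 \left(-144\right) - 79 = -1440 - 79 = -1519$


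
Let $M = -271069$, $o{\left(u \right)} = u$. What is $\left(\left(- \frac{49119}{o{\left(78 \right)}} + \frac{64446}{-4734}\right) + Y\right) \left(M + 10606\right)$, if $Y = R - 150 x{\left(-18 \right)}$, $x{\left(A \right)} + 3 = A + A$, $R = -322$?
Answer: $- \frac{8699796637609}{6838} \approx -1.2723 \cdot 10^{9}$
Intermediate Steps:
$x{\left(A \right)} = -3 + 2 A$ ($x{\left(A \right)} = -3 + \left(A + A\right) = -3 + 2 A$)
$Y = 5528$ ($Y = -322 - 150 \left(-3 + 2 \left(-18\right)\right) = -322 - 150 \left(-3 - 36\right) = -322 - -5850 = -322 + 5850 = 5528$)
$\left(\left(- \frac{49119}{o{\left(78 \right)}} + \frac{64446}{-4734}\right) + Y\right) \left(M + 10606\right) = \left(\left(- \frac{49119}{78} + \frac{64446}{-4734}\right) + 5528\right) \left(-271069 + 10606\right) = \left(\left(\left(-49119\right) \frac{1}{78} + 64446 \left(- \frac{1}{4734}\right)\right) + 5528\right) \left(-260463\right) = \left(\left(- \frac{16373}{26} - \frac{10741}{789}\right) + 5528\right) \left(-260463\right) = \left(- \frac{13197563}{20514} + 5528\right) \left(-260463\right) = \frac{100203829}{20514} \left(-260463\right) = - \frac{8699796637609}{6838}$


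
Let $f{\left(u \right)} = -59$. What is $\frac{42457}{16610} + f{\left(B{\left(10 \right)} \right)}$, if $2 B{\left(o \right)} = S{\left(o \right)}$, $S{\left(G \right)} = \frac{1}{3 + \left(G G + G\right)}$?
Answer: $- \frac{937533}{16610} \approx -56.444$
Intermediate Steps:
$S{\left(G \right)} = \frac{1}{3 + G + G^{2}}$ ($S{\left(G \right)} = \frac{1}{3 + \left(G^{2} + G\right)} = \frac{1}{3 + \left(G + G^{2}\right)} = \frac{1}{3 + G + G^{2}}$)
$B{\left(o \right)} = \frac{1}{2 \left(3 + o + o^{2}\right)}$
$\frac{42457}{16610} + f{\left(B{\left(10 \right)} \right)} = \frac{42457}{16610} - 59 = - \frac{937533}{16610}$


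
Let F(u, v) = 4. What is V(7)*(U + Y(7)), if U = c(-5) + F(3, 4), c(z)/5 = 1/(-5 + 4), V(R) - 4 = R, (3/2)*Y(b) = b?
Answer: 121/3 ≈ 40.333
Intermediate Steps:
Y(b) = 2*b/3
V(R) = 4 + R
c(z) = -5 (c(z) = 5/(-5 + 4) = 5/(-1) = 5*(-1) = -5)
U = -1 (U = -5 + 4 = -1)
V(7)*(U + Y(7)) = (4 + 7)*(-1 + (⅔)*7) = 11*(-1 + 14/3) = 11*(11/3) = 121/3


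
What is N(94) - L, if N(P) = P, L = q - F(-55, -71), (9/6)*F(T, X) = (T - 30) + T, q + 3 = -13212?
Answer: 39647/3 ≈ 13216.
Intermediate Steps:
q = -13215 (q = -3 - 13212 = -13215)
F(T, X) = -20 + 4*T/3 (F(T, X) = 2*((T - 30) + T)/3 = 2*((-30 + T) + T)/3 = 2*(-30 + 2*T)/3 = -20 + 4*T/3)
L = -39365/3 (L = -13215 - (-20 + (4/3)*(-55)) = -13215 - (-20 - 220/3) = -13215 - 1*(-280/3) = -13215 + 280/3 = -39365/3 ≈ -13122.)
N(94) - L = 94 - 1*(-39365/3) = 94 + 39365/3 = 39647/3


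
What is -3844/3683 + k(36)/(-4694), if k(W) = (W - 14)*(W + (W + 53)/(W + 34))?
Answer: -737229177/605080070 ≈ -1.2184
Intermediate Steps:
k(W) = (-14 + W)*(W + (53 + W)/(34 + W))
-3844/3683 + k(36)/(-4694) = -3844/3683 + ((-742 + 36**3 - 437*36 + 21*36**2)/(34 + 36))/(-4694) = -3844*1/3683 + ((-742 + 46656 - 15732 + 21*1296)/70)*(-1/4694) = -3844/3683 + ((-742 + 46656 - 15732 + 27216)/70)*(-1/4694) = -3844/3683 + ((1/70)*57398)*(-1/4694) = -3844/3683 + (28699/35)*(-1/4694) = -3844/3683 - 28699/164290 = -737229177/605080070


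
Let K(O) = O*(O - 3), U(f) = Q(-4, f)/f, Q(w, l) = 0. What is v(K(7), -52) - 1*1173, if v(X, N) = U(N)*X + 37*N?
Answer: -3097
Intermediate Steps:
U(f) = 0 (U(f) = 0/f = 0)
K(O) = O*(-3 + O)
v(X, N) = 37*N (v(X, N) = 0*X + 37*N = 0 + 37*N = 37*N)
v(K(7), -52) - 1*1173 = 37*(-52) - 1*1173 = -1924 - 1173 = -3097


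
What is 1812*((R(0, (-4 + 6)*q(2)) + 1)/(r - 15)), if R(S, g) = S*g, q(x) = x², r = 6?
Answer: -604/3 ≈ -201.33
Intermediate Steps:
1812*((R(0, (-4 + 6)*q(2)) + 1)/(r - 15)) = 1812*((0*((-4 + 6)*2²) + 1)/(6 - 15)) = 1812*((0*(2*4) + 1)/(-9)) = 1812*((0*8 + 1)*(-⅑)) = 1812*((0 + 1)*(-⅑)) = 1812*(1*(-⅑)) = 1812*(-⅑) = -604/3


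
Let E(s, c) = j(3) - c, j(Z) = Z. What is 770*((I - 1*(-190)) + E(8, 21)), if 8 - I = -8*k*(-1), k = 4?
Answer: 113960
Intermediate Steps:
I = -24 (I = 8 - (-8*4)*(-1) = 8 - (-32)*(-1) = 8 - 1*32 = 8 - 32 = -24)
E(s, c) = 3 - c
770*((I - 1*(-190)) + E(8, 21)) = 770*((-24 - 1*(-190)) + (3 - 1*21)) = 770*((-24 + 190) + (3 - 21)) = 770*(166 - 18) = 770*148 = 113960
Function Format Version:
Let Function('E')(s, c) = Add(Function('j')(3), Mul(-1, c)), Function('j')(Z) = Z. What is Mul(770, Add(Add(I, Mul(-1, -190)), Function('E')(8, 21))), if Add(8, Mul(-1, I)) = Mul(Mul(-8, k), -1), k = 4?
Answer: 113960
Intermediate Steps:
I = -24 (I = Add(8, Mul(-1, Mul(Mul(-8, 4), -1))) = Add(8, Mul(-1, Mul(-32, -1))) = Add(8, Mul(-1, 32)) = Add(8, -32) = -24)
Function('E')(s, c) = Add(3, Mul(-1, c))
Mul(770, Add(Add(I, Mul(-1, -190)), Function('E')(8, 21))) = Mul(770, Add(Add(-24, Mul(-1, -190)), Add(3, Mul(-1, 21)))) = Mul(770, Add(Add(-24, 190), Add(3, -21))) = Mul(770, Add(166, -18)) = Mul(770, 148) = 113960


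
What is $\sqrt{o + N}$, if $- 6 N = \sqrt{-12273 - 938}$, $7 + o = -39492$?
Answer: $\frac{\sqrt{-1421964 - 6 i \sqrt{13211}}}{6} \approx 0.048194 - 198.74 i$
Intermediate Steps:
$o = -39499$ ($o = -7 - 39492 = -39499$)
$N = - \frac{i \sqrt{13211}}{6}$ ($N = - \frac{\sqrt{-12273 - 938}}{6} = - \frac{\sqrt{-13211}}{6} = - \frac{i \sqrt{13211}}{6} \approx - 19.157 i$)
$\sqrt{o + N} = \sqrt{-39499 - \frac{i \sqrt{13211}}{6}}$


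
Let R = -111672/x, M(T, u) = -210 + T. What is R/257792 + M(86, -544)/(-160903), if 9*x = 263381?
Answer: 1032197073863/1365614227017632 ≈ 0.00075585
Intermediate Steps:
x = 263381/9 (x = (1/9)*263381 = 263381/9 ≈ 29265.)
R = -1005048/263381 (R = -111672/263381/9 = -111672*9/263381 = -1005048/263381 ≈ -3.8159)
R/257792 + M(86, -544)/(-160903) = -1005048/263381/257792 + (-210 + 86)/(-160903) = -1005048/263381*1/257792 - 124*(-1/160903) = -125631/8487189344 + 124/160903 = 1032197073863/1365614227017632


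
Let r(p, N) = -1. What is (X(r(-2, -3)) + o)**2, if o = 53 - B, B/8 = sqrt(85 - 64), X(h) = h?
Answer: 4048 - 832*sqrt(21) ≈ 235.30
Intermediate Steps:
B = 8*sqrt(21) (B = 8*sqrt(85 - 64) = 8*sqrt(21) ≈ 36.661)
o = 53 - 8*sqrt(21) ≈ 16.339
(X(r(-2, -3)) + o)**2 = (-1 + (53 - 8*sqrt(21)))**2 = (52 - 8*sqrt(21))**2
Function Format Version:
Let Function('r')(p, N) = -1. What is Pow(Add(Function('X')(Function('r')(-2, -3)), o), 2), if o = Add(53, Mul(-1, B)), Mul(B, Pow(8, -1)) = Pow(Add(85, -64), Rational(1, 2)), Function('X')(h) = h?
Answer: Add(4048, Mul(-832, Pow(21, Rational(1, 2)))) ≈ 235.30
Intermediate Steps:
B = Mul(8, Pow(21, Rational(1, 2))) (B = Mul(8, Pow(Add(85, -64), Rational(1, 2))) = Mul(8, Pow(21, Rational(1, 2))) ≈ 36.661)
o = Add(53, Mul(-8, Pow(21, Rational(1, 2)))) (o = Add(53, Mul(-1, Mul(8, Pow(21, Rational(1, 2))))) = Add(53, Mul(-8, Pow(21, Rational(1, 2)))) ≈ 16.339)
Pow(Add(Function('X')(Function('r')(-2, -3)), o), 2) = Pow(Add(-1, Add(53, Mul(-8, Pow(21, Rational(1, 2))))), 2) = Pow(Add(52, Mul(-8, Pow(21, Rational(1, 2)))), 2)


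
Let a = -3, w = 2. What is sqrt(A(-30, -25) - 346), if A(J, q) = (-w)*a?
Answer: 2*I*sqrt(85) ≈ 18.439*I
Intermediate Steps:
A(J, q) = 6 (A(J, q) = -1*2*(-3) = -2*(-3) = 6)
sqrt(A(-30, -25) - 346) = sqrt(6 - 346) = sqrt(-340) = 2*I*sqrt(85)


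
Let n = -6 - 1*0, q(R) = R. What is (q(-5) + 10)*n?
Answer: -30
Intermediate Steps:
n = -6 (n = -6 + 0 = -6)
(q(-5) + 10)*n = (-5 + 10)*(-6) = 5*(-6) = -30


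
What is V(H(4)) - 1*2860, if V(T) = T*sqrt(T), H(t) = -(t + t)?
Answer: -2860 - 16*I*sqrt(2) ≈ -2860.0 - 22.627*I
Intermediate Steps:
H(t) = -2*t
V(T) = T**(3/2)
V(H(4)) - 1*2860 = (-2*4)**(3/2) - 1*2860 = (-8)**(3/2) - 2860 = -16*I*sqrt(2) - 2860 = -2860 - 16*I*sqrt(2)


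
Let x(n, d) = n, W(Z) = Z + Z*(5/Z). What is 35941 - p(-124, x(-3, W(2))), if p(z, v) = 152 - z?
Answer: 35665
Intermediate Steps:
W(Z) = 5 + Z (W(Z) = Z + 5 = 5 + Z)
35941 - p(-124, x(-3, W(2))) = 35941 - (152 - 1*(-124)) = 35941 - (152 + 124) = 35941 - 1*276 = 35941 - 276 = 35665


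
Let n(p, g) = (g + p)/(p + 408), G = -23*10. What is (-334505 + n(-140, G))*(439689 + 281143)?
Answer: -16155234523680/67 ≈ -2.4112e+11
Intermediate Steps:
G = -230
n(p, g) = (g + p)/(408 + p)
(-334505 + n(-140, G))*(439689 + 281143) = (-334505 + (-230 - 140)/(408 - 140))*(439689 + 281143) = (-334505 - 370/268)*720832 = (-334505 + (1/268)*(-370))*720832 = (-334505 - 185/134)*720832 = -44823855/134*720832 = -16155234523680/67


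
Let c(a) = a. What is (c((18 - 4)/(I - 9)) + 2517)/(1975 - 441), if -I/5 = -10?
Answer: 103211/62894 ≈ 1.6410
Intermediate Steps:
I = 50 (I = -5*(-10) = 50)
(c((18 - 4)/(I - 9)) + 2517)/(1975 - 441) = ((18 - 4)/(50 - 9) + 2517)/(1975 - 441) = (14/41 + 2517)/1534 = (14*(1/41) + 2517)*(1/1534) = (14/41 + 2517)*(1/1534) = (103211/41)*(1/1534) = 103211/62894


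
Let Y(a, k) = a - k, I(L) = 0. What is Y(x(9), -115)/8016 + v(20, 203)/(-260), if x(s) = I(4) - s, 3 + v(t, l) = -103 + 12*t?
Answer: -130823/260520 ≈ -0.50216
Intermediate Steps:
v(t, l) = -106 + 12*t (v(t, l) = -3 + (-103 + 12*t) = -106 + 12*t)
x(s) = -s (x(s) = 0 - s = -s)
Y(x(9), -115)/8016 + v(20, 203)/(-260) = (-1*9 - 1*(-115))/8016 + (-106 + 12*20)/(-260) = (-9 + 115)*(1/8016) + (-106 + 240)*(-1/260) = 106*(1/8016) + 134*(-1/260) = 53/4008 - 67/130 = -130823/260520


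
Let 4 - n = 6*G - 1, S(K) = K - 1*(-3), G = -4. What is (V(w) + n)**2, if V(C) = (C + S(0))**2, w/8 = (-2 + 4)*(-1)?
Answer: 39204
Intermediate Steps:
w = -16 (w = 8*((-2 + 4)*(-1)) = 8*(2*(-1)) = 8*(-2) = -16)
S(K) = 3 + K (S(K) = K + 3 = 3 + K)
n = 29 (n = 4 - (6*(-4) - 1) = 4 - (-24 - 1) = 4 - 1*(-25) = 4 + 25 = 29)
V(C) = (3 + C)**2 (V(C) = (C + (3 + 0))**2 = (C + 3)**2 = (3 + C)**2)
(V(w) + n)**2 = ((3 - 16)**2 + 29)**2 = ((-13)**2 + 29)**2 = (169 + 29)**2 = 198**2 = 39204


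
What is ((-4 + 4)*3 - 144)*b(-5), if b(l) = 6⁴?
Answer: -186624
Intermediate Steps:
b(l) = 1296
((-4 + 4)*3 - 144)*b(-5) = ((-4 + 4)*3 - 144)*1296 = (0*3 - 144)*1296 = (0 - 144)*1296 = -144*1296 = -186624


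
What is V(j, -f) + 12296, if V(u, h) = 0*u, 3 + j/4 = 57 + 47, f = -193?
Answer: 12296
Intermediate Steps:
j = 404 (j = -12 + 4*(57 + 47) = -12 + 4*104 = -12 + 416 = 404)
V(u, h) = 0
V(j, -f) + 12296 = 0 + 12296 = 12296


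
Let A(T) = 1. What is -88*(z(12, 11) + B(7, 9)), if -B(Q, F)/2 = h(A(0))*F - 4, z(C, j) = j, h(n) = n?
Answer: -88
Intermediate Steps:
B(Q, F) = 8 - 2*F (B(Q, F) = -2*(1*F - 4) = -2*(F - 4) = -2*(-4 + F) = 8 - 2*F)
-88*(z(12, 11) + B(7, 9)) = -88*(11 + (8 - 2*9)) = -88*(11 + (8 - 18)) = -88*(11 - 10) = -88*1 = -88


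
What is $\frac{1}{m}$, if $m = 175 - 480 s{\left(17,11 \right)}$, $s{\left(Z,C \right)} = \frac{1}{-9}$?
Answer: $\frac{3}{685} \approx 0.0043796$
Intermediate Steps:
$s{\left(Z,C \right)} = - \frac{1}{9}$
$m = \frac{685}{3}$ ($m = 175 - - \frac{160}{3} = 175 + \frac{160}{3} = \frac{685}{3} \approx 228.33$)
$\frac{1}{m} = \frac{1}{\frac{685}{3}} = \frac{3}{685}$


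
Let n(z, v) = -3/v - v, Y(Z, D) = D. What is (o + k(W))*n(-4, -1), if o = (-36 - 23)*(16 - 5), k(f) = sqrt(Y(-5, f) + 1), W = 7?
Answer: -2596 + 8*sqrt(2) ≈ -2584.7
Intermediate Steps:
k(f) = sqrt(1 + f) (k(f) = sqrt(f + 1) = sqrt(1 + f))
n(z, v) = -v - 3/v
o = -649 (o = -59*11 = -649)
(o + k(W))*n(-4, -1) = (-649 + sqrt(1 + 7))*(-1*(-1) - 3/(-1)) = (-649 + sqrt(8))*(1 - 3*(-1)) = (-649 + 2*sqrt(2))*(1 + 3) = (-649 + 2*sqrt(2))*4 = -2596 + 8*sqrt(2)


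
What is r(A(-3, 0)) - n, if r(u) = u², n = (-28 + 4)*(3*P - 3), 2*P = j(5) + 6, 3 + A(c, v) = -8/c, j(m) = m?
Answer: 2917/9 ≈ 324.11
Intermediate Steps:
A(c, v) = -3 - 8/c
P = 11/2 (P = (5 + 6)/2 = (½)*11 = 11/2 ≈ 5.5000)
n = -324 (n = (-28 + 4)*(3*(11/2) - 3) = -24*(33/2 - 3) = -24*27/2 = -324)
r(A(-3, 0)) - n = (-3 - 8/(-3))² - 1*(-324) = (-3 - 8*(-⅓))² + 324 = (-3 + 8/3)² + 324 = (-⅓)² + 324 = ⅑ + 324 = 2917/9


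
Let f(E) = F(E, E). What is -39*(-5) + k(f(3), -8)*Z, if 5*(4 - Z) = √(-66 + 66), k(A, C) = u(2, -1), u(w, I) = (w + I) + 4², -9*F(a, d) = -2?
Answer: 263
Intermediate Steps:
F(a, d) = 2/9 (F(a, d) = -⅑*(-2) = 2/9)
u(w, I) = 16 + I + w (u(w, I) = (I + w) + 16 = 16 + I + w)
f(E) = 2/9
k(A, C) = 17 (k(A, C) = 16 - 1 + 2 = 17)
Z = 4 (Z = 4 - √(-66 + 66)/5 = 4 - √0/5 = 4 - ⅕*0 = 4 + 0 = 4)
-39*(-5) + k(f(3), -8)*Z = -39*(-5) + 17*4 = 195 + 68 = 263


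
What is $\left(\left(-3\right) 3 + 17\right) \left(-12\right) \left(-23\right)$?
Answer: $2208$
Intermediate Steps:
$\left(\left(-3\right) 3 + 17\right) \left(-12\right) \left(-23\right) = \left(-9 + 17\right) \left(-12\right) \left(-23\right) = 8 \left(-12\right) \left(-23\right) = \left(-96\right) \left(-23\right) = 2208$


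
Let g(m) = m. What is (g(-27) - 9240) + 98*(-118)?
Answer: -20831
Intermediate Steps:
(g(-27) - 9240) + 98*(-118) = (-27 - 9240) + 98*(-118) = -9267 - 11564 = -20831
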